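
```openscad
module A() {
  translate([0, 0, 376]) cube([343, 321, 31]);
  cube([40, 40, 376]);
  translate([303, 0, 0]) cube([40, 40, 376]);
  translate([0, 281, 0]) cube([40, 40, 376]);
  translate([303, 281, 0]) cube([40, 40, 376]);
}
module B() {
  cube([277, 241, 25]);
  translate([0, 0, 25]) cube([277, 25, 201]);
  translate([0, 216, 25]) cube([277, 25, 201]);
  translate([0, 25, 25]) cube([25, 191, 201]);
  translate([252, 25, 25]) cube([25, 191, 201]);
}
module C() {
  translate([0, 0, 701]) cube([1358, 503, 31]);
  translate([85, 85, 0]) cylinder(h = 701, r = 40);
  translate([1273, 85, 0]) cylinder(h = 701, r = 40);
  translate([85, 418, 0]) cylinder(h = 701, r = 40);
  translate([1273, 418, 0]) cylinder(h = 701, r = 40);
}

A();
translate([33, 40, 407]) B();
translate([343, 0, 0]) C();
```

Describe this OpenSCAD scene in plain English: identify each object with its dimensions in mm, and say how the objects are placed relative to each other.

A is a four-legged stool. The seat is 343×321 mm, 31 mm thick, top at z = 407 mm. It stands on four square legs, each 40×40 mm in cross-section, from z = 0 to the seat underside, each flush with a corner of the seat.

B is an open-topped rectangular box: outside dimensions 277×241×226 mm, with a uniform wall and base thickness of 25 mm. The base is a full 277×241 slab on the floor; four walls sit on top of the base. The front and back walls (the −y and +y sides) span the full width; the two side walls fit between them.

C is a table: top 1358 mm (x) × 503 mm (y), 31 mm thick, upper face at z = 732 mm, on four round legs of 80 mm diameter, each leg's bounding box inset 45 mm from the nearest pair of top edges, running from z = 0 to the bottom of the top.

The open box is on top of the stool, centred. The table is against the stool's +x side, with their −y faces flush.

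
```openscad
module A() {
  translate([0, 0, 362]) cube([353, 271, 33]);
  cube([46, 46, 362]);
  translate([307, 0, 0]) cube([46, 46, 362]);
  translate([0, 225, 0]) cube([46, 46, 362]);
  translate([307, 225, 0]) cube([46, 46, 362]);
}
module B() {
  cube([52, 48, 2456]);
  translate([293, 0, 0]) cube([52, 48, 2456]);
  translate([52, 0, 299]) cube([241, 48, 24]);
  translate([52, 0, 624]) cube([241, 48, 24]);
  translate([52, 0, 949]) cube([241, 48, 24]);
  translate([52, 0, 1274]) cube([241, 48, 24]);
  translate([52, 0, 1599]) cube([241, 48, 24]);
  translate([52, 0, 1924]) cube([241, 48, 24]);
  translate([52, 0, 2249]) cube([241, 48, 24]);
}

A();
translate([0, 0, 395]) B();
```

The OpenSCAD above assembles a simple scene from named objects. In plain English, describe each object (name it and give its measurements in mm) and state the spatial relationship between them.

A is a four-legged stool. The seat is 353×271 mm, 33 mm thick, top at z = 395 mm. It stands on four square legs, each 46×46 mm in cross-section, from z = 0 to the seat underside, each flush with a corner of the seat.

B is a straight ladder. Two 52×48 mm vertical rails, 2456 mm tall, stand 345 mm apart (outside-to-outside) with their front faces coplanar on the −y side. 7 rungs, each 48 mm deep and 24 mm tall, span between the inner faces of the rails, front faces flush with the rails. The lowest rung's underside is at z = 299 mm and rungs are spaced 325 mm apart (underside to underside).

The ladder is on top of the stool.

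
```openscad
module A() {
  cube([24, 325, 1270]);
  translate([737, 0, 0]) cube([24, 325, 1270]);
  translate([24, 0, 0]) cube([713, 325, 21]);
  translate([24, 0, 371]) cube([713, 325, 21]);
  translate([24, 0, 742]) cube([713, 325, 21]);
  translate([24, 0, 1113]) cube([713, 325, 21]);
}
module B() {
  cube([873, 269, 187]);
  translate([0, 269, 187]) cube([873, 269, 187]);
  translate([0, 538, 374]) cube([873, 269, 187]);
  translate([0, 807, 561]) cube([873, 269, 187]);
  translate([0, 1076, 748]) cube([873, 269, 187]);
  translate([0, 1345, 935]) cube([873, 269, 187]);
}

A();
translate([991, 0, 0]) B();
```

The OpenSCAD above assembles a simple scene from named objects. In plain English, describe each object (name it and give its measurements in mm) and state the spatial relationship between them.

A is a bookshelf 761 mm wide overall, 325 mm deep and 1270 mm tall. The two sides are 24 mm thick vertical panels. 4 horizontal shelves of 21 mm thickness span between the inner faces of the sides; the lowest shelf sits on the floor and shelves are stacked with a clear vertical gap of 350 mm between each pair.

B is a straight staircase of 6 solid steps. Each step is 873 mm wide (x), 269 mm deep (y, the going) and 187 mm tall (the rise). The first step rests on the floor; each subsequent step sits one going further in +y and one rise higher in +z, directly behind and above the previous step with no overlap.

The staircase is on the floor beside the bookshelf on its +x side.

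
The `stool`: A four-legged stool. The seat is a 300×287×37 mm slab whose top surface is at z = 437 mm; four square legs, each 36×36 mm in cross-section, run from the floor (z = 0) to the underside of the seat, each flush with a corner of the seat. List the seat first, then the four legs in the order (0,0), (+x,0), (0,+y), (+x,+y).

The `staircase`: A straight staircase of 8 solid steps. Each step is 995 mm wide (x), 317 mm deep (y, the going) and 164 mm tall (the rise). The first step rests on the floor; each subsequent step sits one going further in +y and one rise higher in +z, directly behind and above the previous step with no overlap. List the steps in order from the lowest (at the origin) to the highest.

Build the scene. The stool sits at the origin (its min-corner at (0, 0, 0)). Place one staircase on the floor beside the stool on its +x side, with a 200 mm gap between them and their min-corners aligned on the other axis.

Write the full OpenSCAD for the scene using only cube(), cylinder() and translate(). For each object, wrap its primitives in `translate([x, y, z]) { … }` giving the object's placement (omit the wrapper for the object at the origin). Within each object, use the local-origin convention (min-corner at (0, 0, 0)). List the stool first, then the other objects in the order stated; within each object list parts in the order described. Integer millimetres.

translate([0, 0, 400]) cube([300, 287, 37]);
cube([36, 36, 400]);
translate([264, 0, 0]) cube([36, 36, 400]);
translate([0, 251, 0]) cube([36, 36, 400]);
translate([264, 251, 0]) cube([36, 36, 400]);
translate([500, 0, 0]) {
  cube([995, 317, 164]);
  translate([0, 317, 164]) cube([995, 317, 164]);
  translate([0, 634, 328]) cube([995, 317, 164]);
  translate([0, 951, 492]) cube([995, 317, 164]);
  translate([0, 1268, 656]) cube([995, 317, 164]);
  translate([0, 1585, 820]) cube([995, 317, 164]);
  translate([0, 1902, 984]) cube([995, 317, 164]);
  translate([0, 2219, 1148]) cube([995, 317, 164]);
}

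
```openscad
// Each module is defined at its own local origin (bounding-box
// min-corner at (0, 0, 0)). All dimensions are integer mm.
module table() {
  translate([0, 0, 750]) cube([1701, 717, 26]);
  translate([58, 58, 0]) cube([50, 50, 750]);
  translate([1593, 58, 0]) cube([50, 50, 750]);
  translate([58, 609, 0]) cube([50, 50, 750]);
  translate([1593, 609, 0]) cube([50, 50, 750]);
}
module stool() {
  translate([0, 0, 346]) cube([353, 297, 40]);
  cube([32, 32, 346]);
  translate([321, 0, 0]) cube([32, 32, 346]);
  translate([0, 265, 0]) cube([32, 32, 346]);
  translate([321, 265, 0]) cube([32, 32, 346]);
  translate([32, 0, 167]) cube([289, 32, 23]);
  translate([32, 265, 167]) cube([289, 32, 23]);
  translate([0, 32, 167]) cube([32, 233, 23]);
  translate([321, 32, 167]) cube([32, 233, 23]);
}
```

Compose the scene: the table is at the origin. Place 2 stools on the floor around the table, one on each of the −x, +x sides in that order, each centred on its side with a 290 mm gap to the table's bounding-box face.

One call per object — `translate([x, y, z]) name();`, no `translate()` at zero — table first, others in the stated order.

table();
translate([-643, 210, 0]) stool();
translate([1991, 210, 0]) stool();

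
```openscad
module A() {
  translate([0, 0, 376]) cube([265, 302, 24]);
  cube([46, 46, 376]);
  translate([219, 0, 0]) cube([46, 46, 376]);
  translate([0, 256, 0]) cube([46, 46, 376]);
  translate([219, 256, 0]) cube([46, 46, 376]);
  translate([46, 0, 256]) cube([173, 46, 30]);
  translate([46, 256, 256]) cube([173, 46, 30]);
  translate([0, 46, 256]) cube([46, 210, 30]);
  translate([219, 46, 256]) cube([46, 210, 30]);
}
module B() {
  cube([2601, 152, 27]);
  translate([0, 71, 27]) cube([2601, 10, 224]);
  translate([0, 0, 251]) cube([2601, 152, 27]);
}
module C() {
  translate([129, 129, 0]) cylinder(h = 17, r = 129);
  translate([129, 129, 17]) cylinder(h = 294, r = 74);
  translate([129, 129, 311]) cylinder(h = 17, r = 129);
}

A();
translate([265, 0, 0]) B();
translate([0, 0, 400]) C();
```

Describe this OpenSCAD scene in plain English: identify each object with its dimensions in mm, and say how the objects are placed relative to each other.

A is a simple wooden stool: a rectangular seat 265 mm (x) by 302 mm (y), 24 mm thick, top face at z = 400 mm, on four square legs, each 46×46 mm in cross-section. The legs rest on z = 0, each flush with a corner of the seat. Four stretchers, 46 mm wide and 30 mm tall, connect adjacent legs with their undersides at z = 256 mm, each running between the inner faces of the legs it joins and aligned with the legs' outer faces on the other axis.

B is an I-beam lying along x, 2601 mm long. Overall section height 278 mm. Two flanges 152 mm wide (y) and 27 mm thick, one on the floor and one at the top; a web 10 mm thick runs between them, centred on the flange width.

C is a spool: two coaxial disc flanges of radius 129 mm and thickness 17 mm, joined by a core cylinder of radius 74 mm and height 294 mm. The lower flange rests on z = 0 and the three cylinders share a vertical axis.

The I-beam is against the stool's +x side, with their −y faces flush. The spool is on top of the stool.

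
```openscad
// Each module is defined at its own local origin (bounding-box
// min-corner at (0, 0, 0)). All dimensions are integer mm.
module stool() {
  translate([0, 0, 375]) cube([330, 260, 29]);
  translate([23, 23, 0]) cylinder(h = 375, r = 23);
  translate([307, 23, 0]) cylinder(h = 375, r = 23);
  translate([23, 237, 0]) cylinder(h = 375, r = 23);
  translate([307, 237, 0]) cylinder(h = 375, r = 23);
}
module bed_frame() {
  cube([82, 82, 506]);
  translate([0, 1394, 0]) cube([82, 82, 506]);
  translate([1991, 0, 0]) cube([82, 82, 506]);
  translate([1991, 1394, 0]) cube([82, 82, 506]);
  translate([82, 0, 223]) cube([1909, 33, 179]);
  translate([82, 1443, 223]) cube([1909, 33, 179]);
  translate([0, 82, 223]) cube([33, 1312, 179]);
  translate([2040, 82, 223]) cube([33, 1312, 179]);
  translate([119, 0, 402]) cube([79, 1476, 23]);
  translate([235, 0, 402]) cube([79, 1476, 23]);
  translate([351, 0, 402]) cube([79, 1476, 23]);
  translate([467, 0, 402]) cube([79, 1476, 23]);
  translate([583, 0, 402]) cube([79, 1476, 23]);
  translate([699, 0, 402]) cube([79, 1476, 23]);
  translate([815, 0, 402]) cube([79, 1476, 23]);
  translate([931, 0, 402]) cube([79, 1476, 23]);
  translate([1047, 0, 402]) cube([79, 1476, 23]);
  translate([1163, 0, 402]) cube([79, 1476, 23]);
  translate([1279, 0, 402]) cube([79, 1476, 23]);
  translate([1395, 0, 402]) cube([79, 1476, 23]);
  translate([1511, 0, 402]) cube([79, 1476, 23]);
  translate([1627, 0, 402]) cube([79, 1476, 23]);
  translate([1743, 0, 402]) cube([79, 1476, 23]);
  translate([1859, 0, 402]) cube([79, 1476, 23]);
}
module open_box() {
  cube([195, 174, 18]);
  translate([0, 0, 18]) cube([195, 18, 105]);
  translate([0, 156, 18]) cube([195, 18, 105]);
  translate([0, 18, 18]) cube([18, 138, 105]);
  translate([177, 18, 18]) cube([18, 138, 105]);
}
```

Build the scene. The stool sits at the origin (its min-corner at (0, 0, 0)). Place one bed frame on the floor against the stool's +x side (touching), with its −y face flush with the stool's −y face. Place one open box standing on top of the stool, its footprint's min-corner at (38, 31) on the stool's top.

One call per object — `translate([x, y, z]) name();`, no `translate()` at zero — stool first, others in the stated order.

stool();
translate([330, 0, 0]) bed_frame();
translate([38, 31, 404]) open_box();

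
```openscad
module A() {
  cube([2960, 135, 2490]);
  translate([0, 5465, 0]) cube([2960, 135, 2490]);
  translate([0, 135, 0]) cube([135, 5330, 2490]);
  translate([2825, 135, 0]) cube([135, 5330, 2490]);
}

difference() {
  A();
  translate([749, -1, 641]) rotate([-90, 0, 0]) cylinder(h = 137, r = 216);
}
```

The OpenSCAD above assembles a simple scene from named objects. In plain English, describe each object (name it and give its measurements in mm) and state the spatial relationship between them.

A is a box-shaped house frame (walls only): outside footprint 2960×5600 mm, wall height 2490 mm, wall thickness 135 mm. The two y-facing walls run the full x-width; the two x-facing walls fit between the inner faces of the y-facing walls.

The house frame has a circular hole of radius 216 mm through its front wall, centred at (x = 749, z = 641).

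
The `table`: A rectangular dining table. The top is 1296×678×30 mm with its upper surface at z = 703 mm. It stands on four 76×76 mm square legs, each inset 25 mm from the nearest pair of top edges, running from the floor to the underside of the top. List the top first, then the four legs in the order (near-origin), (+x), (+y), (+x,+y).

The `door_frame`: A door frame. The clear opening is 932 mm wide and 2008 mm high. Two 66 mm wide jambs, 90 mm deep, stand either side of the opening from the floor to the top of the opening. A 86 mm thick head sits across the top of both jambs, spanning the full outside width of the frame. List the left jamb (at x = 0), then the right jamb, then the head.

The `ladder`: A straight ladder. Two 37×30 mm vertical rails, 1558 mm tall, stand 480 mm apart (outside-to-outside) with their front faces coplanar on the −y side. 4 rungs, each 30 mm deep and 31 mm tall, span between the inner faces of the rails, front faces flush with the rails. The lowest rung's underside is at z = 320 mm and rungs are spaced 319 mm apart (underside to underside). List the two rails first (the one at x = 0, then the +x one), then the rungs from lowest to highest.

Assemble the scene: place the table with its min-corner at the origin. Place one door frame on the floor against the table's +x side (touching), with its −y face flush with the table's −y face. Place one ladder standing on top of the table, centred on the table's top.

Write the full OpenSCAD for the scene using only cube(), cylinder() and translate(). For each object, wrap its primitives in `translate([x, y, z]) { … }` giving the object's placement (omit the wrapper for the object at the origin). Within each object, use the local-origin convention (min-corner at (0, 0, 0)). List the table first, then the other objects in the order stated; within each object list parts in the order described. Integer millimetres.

translate([0, 0, 673]) cube([1296, 678, 30]);
translate([25, 25, 0]) cube([76, 76, 673]);
translate([1195, 25, 0]) cube([76, 76, 673]);
translate([25, 577, 0]) cube([76, 76, 673]);
translate([1195, 577, 0]) cube([76, 76, 673]);
translate([1296, 0, 0]) {
  cube([66, 90, 2008]);
  translate([998, 0, 0]) cube([66, 90, 2008]);
  translate([0, 0, 2008]) cube([1064, 90, 86]);
}
translate([408, 324, 703]) {
  cube([37, 30, 1558]);
  translate([443, 0, 0]) cube([37, 30, 1558]);
  translate([37, 0, 320]) cube([406, 30, 31]);
  translate([37, 0, 639]) cube([406, 30, 31]);
  translate([37, 0, 958]) cube([406, 30, 31]);
  translate([37, 0, 1277]) cube([406, 30, 31]);
}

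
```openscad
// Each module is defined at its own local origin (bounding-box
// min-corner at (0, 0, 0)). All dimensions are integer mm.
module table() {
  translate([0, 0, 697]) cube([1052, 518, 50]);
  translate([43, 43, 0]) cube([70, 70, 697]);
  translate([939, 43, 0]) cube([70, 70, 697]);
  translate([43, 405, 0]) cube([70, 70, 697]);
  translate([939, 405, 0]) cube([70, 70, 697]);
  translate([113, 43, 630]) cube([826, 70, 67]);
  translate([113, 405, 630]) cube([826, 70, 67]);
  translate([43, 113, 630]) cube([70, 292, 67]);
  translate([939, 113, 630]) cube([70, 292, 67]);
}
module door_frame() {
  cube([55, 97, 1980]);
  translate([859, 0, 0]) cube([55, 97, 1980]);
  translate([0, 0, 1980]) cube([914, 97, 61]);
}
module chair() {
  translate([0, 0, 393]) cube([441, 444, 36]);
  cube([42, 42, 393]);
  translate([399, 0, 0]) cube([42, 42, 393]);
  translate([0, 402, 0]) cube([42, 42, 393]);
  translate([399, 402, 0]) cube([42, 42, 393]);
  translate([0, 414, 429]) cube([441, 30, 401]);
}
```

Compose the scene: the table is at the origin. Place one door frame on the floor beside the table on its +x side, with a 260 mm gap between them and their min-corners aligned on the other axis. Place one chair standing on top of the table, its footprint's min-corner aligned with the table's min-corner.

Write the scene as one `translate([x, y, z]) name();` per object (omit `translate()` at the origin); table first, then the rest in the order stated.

table();
translate([1312, 0, 0]) door_frame();
translate([0, 0, 747]) chair();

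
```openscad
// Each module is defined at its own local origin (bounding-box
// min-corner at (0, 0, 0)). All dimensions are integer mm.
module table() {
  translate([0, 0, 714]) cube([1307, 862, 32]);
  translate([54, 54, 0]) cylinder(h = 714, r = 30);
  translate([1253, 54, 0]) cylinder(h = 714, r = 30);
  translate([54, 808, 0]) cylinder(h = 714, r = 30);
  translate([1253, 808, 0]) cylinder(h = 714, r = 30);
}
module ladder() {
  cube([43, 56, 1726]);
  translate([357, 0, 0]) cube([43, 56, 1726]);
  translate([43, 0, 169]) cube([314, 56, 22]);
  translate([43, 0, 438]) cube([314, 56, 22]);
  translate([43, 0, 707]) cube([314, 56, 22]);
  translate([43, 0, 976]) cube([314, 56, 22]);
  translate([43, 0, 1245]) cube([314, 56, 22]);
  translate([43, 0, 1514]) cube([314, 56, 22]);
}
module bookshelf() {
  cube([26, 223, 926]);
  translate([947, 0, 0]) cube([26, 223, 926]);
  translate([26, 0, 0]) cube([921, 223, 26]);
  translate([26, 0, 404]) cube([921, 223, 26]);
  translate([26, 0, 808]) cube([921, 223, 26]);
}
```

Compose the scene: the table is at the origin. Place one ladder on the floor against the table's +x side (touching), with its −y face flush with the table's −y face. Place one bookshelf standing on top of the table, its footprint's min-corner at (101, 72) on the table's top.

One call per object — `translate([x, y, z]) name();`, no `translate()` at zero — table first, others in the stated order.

table();
translate([1307, 0, 0]) ladder();
translate([101, 72, 746]) bookshelf();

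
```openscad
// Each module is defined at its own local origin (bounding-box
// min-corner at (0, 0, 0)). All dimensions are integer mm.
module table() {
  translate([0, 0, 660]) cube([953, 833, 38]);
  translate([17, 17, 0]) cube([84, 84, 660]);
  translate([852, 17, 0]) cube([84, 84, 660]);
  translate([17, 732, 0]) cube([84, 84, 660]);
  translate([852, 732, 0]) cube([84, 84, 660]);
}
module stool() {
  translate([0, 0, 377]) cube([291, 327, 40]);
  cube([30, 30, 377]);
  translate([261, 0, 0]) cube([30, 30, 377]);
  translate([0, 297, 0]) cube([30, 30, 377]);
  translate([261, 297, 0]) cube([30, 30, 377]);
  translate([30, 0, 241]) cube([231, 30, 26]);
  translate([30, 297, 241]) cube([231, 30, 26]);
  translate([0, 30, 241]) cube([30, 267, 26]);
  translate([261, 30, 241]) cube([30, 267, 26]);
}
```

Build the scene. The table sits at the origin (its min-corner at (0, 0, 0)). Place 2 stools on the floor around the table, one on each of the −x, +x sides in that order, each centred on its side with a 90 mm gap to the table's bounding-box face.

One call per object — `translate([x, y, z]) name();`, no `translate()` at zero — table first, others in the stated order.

table();
translate([-381, 253, 0]) stool();
translate([1043, 253, 0]) stool();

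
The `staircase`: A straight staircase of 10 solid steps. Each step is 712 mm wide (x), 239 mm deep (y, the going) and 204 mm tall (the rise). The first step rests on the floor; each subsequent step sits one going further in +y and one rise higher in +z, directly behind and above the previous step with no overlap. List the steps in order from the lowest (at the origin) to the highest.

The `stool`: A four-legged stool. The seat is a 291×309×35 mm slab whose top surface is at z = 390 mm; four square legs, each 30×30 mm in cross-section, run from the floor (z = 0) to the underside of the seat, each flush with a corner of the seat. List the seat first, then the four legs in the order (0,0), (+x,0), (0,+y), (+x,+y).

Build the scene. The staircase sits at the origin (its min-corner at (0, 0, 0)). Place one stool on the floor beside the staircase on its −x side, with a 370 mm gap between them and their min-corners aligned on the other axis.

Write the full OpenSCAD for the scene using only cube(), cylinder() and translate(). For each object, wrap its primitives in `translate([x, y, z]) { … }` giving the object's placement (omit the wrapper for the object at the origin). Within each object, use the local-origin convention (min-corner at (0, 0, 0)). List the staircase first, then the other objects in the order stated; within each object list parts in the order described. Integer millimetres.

cube([712, 239, 204]);
translate([0, 239, 204]) cube([712, 239, 204]);
translate([0, 478, 408]) cube([712, 239, 204]);
translate([0, 717, 612]) cube([712, 239, 204]);
translate([0, 956, 816]) cube([712, 239, 204]);
translate([0, 1195, 1020]) cube([712, 239, 204]);
translate([0, 1434, 1224]) cube([712, 239, 204]);
translate([0, 1673, 1428]) cube([712, 239, 204]);
translate([0, 1912, 1632]) cube([712, 239, 204]);
translate([0, 2151, 1836]) cube([712, 239, 204]);
translate([-661, 0, 0]) {
  translate([0, 0, 355]) cube([291, 309, 35]);
  cube([30, 30, 355]);
  translate([261, 0, 0]) cube([30, 30, 355]);
  translate([0, 279, 0]) cube([30, 30, 355]);
  translate([261, 279, 0]) cube([30, 30, 355]);
}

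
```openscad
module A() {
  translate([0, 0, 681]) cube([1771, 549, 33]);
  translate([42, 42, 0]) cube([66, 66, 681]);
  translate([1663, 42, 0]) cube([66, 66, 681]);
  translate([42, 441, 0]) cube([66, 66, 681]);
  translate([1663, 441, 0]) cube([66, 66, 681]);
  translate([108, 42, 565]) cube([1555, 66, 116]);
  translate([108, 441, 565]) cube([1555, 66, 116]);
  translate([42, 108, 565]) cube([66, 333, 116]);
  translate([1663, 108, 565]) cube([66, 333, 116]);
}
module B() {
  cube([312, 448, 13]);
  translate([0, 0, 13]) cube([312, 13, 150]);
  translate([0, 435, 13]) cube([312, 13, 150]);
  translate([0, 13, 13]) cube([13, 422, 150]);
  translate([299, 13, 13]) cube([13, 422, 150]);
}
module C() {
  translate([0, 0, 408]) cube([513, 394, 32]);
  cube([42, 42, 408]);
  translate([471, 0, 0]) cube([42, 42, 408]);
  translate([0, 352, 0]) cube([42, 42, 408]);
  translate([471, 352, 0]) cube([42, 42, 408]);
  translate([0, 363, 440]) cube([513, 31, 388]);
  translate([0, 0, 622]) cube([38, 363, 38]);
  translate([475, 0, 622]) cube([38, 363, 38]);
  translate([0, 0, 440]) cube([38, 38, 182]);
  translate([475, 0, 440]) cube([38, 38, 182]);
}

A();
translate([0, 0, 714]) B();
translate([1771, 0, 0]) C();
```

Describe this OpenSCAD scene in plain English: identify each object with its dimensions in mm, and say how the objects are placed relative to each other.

A is a table with a 1771×549 mm rectangular top, 33 mm thick, top surface at z = 714 mm, supported by four 66×66 mm square legs, each inset 42 mm from the nearest pair of top edges, running from the floor. Four apron rails, 66 mm thick and 116 mm tall, run between adjacent legs with their top edges flush with the underside of the top and their outer faces flush with the legs' outer faces.

B is an open storage box with external size 312×448×163 mm and wall thickness 13 mm (the base is also 13 mm thick). The base covers the whole footprint; the four walls stand on the base, with the y-facing walls full-width and the x-facing walls fitting between their inner faces.

C is a chair: 513×394 mm seat, 32 mm thick, top at z = 440 mm, on four 42 mm square corner legs flush with the seat edges. A 31 mm thick backrest slab spans the full seat width, extending 388 mm above the seat top, its back face flush with the seat's +y edge. Two armrests of 38×38 mm section run along each side from the seat's front edge to the front of the backrest, top faces 220 mm above the seat top and outer faces flush with the seat's x-edges; a 38×38 mm post under the front of each armrest stands on the seat at the front corner.

The open box is on top of the table. The chair is against the table's +x side, with their −y faces flush.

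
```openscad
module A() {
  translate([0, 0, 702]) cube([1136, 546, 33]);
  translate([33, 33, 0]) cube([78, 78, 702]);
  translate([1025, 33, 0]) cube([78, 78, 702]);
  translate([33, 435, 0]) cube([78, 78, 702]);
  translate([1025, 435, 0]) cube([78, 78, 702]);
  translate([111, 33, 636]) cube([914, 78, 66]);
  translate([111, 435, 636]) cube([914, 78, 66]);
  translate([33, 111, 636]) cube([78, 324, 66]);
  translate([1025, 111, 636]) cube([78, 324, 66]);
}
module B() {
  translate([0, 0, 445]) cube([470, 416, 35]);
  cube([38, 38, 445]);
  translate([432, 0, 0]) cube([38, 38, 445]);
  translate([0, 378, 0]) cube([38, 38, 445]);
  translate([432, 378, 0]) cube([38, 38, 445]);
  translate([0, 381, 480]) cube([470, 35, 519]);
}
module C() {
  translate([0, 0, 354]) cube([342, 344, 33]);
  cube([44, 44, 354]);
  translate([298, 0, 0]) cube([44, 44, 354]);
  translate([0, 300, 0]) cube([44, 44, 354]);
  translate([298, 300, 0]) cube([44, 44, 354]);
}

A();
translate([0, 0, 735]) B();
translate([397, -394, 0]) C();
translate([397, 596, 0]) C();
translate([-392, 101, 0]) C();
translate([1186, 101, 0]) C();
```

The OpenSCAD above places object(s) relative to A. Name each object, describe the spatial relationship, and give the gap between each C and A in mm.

A is a table. B is a chair. C is a stool. The chair is on top of the table. Four stools sit around the table at the −y, +y, −x, +x sides. The gap between each stool and the table is 50 mm.

Each stool's nearest face is 50 mm from the table's bounding box.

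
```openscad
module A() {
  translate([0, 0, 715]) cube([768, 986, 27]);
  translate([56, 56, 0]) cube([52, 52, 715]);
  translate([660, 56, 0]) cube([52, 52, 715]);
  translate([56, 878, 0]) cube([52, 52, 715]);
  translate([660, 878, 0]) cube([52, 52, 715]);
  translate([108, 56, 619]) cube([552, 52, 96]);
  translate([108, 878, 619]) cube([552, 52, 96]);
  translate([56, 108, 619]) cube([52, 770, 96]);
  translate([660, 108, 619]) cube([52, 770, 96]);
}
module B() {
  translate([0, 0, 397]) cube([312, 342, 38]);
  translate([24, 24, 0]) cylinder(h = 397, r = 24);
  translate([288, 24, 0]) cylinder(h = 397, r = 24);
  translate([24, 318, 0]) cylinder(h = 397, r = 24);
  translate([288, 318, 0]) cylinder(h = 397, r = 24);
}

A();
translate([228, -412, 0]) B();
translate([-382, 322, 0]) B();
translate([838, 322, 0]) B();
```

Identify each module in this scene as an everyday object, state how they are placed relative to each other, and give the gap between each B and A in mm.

Each stool's nearest face is 70 mm from the table's bounding box.

A is a table. B is a stool. Three stools sit around the table at the −y, −x, +x sides. The gap between each stool and the table is 70 mm.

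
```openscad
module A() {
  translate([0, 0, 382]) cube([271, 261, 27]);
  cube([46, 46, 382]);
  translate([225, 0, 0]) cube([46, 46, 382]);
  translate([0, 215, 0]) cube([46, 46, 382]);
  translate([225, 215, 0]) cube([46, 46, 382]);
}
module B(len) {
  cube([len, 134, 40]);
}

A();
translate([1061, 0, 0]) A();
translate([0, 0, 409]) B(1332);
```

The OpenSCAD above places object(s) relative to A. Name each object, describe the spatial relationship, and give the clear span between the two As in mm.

A is a stool. B is a beam. A beam spans the tops of two stools. The clear span between the two stools is 790 mm.

Second stool starts at x = 1061; first ends at x = 271; clear span = 1061 − 271 = 790 mm.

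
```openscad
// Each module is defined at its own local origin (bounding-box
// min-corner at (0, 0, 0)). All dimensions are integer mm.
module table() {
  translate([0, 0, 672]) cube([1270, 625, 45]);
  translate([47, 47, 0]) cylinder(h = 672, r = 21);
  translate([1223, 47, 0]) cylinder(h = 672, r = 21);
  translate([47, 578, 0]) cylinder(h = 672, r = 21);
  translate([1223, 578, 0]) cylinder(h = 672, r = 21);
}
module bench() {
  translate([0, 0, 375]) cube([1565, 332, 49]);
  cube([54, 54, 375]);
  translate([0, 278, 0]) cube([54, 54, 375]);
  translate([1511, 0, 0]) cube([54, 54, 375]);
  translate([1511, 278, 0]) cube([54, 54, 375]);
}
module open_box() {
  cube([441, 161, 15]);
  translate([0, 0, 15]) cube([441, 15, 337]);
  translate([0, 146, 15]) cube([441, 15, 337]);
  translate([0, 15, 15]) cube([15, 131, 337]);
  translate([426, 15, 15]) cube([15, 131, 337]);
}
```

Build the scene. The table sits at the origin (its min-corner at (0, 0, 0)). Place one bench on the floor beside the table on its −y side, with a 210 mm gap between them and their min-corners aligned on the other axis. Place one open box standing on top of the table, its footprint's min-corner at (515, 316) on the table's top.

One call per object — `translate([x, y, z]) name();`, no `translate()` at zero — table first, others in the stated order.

table();
translate([0, -542, 0]) bench();
translate([515, 316, 717]) open_box();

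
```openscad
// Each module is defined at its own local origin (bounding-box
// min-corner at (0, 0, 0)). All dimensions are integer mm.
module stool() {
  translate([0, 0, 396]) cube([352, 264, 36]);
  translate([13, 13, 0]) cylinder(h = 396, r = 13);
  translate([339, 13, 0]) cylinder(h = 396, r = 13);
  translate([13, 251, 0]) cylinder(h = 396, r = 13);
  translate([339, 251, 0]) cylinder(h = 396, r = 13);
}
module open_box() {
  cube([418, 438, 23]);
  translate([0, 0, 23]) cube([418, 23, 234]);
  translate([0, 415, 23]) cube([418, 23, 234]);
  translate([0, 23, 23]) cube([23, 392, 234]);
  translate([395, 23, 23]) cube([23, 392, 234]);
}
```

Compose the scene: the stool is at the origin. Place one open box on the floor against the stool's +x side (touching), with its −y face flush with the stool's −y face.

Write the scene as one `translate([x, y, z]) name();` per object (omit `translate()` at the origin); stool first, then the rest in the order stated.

stool();
translate([352, 0, 0]) open_box();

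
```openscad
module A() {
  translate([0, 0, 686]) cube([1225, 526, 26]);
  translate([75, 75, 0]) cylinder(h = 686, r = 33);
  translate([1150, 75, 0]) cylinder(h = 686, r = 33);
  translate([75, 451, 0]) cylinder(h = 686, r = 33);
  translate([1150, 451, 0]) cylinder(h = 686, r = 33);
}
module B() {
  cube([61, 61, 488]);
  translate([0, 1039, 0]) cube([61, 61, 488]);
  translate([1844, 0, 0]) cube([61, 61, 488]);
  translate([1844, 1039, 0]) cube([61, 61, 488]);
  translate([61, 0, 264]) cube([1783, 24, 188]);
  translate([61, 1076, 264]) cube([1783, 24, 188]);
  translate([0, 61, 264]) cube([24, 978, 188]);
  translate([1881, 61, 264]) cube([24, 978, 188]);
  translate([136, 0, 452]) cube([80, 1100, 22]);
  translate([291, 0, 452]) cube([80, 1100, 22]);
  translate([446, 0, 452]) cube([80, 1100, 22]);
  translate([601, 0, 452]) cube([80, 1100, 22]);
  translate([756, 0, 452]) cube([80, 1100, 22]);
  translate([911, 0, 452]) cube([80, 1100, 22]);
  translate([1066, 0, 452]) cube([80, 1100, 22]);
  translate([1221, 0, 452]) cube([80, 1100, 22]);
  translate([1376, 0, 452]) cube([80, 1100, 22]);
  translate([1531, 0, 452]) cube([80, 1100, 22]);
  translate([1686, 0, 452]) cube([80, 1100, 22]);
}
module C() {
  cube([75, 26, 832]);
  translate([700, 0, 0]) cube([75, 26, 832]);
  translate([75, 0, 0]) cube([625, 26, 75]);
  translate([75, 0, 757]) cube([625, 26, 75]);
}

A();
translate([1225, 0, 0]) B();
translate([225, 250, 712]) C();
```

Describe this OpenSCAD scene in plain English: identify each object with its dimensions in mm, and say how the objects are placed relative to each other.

A is a table with a 1225×526 mm rectangular top, 26 mm thick, top surface at z = 712 mm, supported by four round legs of 66 mm diameter, each leg's bounding box inset 42 mm from the nearest pair of top edges, running from the floor.

B is a bed frame 1905 mm long (x) by 1100 mm wide (y). Four 61×61 mm corner posts, 488 mm tall, at the corners of the footprint. Four rails of 24 mm thickness and 188 mm height run between adjacent posts with their undersides at z = 264 mm, their outer faces flush with the outside of the frame (the two x-running rails run between the posts' inner faces; the two y-running rails run between the posts' inner faces). 11 slats, each 80 mm wide (x) and 22 mm thick, lie across the top of the two x-running rails, running the full 1100 mm width of the frame in y; the slats are evenly spaced along x between the inner faces of the end posts with equal gaps (rounded down to the nearest mm) at the −x end and between each pair — any rounding remainder accumulates at the +x end.

C is a picture frame with a 625×682 mm rectangular opening (x by z) and a uniform 75 mm border on every side. Frame depth is 26 mm along y. It is built from two vertical stiles running the full outside height and two horizontal rails spanning the gap between the stiles.

The bed frame is against the table's +x side, with their −y faces flush. The picture frame is on top of the table, centred.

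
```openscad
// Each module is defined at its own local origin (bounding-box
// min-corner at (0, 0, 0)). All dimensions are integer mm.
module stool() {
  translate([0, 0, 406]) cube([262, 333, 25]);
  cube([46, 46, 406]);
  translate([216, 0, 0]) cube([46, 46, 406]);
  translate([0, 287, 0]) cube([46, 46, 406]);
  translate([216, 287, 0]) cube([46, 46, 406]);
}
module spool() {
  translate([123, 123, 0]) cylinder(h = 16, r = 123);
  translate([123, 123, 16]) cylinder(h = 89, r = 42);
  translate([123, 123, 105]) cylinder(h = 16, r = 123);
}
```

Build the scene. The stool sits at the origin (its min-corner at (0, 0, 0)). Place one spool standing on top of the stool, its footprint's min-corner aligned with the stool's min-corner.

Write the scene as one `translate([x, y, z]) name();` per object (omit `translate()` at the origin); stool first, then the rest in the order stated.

stool();
translate([0, 0, 431]) spool();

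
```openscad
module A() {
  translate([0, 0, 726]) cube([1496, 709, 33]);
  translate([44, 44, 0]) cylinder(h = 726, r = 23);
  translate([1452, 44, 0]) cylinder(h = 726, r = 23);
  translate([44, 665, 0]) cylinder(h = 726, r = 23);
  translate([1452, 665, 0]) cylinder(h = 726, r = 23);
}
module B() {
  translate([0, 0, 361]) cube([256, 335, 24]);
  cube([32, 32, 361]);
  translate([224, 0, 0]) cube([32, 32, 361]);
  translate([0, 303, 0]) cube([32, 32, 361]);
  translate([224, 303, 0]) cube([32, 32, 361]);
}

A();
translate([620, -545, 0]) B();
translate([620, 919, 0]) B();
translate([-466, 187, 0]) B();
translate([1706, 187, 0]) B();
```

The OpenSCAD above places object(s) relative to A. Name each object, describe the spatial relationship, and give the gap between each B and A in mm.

Each stool's nearest face is 210 mm from the table's bounding box.

A is a table. B is a stool. Four stools sit around the table at the −y, +y, −x, +x sides. The gap between each stool and the table is 210 mm.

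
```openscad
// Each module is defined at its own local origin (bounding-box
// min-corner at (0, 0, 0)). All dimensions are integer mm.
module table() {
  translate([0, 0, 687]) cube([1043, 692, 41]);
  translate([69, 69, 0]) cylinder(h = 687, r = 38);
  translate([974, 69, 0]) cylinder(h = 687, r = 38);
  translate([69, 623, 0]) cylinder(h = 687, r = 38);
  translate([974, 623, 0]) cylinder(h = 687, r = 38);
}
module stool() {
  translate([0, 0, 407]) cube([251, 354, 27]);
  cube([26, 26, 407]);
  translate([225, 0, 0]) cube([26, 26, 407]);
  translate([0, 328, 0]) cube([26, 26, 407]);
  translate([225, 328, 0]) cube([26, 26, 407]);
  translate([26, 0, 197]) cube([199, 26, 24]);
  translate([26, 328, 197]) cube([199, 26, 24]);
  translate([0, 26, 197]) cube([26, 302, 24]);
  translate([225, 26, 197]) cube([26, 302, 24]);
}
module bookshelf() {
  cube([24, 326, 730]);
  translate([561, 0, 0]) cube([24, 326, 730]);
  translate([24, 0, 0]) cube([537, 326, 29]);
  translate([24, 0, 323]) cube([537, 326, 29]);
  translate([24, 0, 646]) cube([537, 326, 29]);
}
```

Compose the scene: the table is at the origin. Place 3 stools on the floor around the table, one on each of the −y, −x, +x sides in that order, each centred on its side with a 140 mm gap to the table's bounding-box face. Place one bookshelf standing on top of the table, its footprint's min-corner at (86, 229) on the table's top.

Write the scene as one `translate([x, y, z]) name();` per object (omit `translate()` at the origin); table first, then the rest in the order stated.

table();
translate([396, -494, 0]) stool();
translate([-391, 169, 0]) stool();
translate([1183, 169, 0]) stool();
translate([86, 229, 728]) bookshelf();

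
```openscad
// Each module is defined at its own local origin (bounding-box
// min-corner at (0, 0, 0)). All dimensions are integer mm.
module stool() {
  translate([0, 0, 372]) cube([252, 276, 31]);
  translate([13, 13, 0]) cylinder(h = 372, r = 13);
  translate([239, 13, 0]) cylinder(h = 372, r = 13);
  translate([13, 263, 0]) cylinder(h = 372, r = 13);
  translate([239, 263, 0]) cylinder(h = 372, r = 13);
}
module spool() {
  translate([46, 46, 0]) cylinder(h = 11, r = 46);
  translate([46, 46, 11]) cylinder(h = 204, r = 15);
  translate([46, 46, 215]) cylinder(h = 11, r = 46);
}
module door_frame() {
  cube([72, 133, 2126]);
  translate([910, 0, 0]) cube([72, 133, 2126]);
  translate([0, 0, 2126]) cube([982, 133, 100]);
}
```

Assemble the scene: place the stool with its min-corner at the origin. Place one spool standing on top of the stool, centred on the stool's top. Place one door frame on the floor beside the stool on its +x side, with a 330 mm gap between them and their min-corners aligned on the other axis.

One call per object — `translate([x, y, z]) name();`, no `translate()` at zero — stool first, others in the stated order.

stool();
translate([80, 92, 403]) spool();
translate([582, 0, 0]) door_frame();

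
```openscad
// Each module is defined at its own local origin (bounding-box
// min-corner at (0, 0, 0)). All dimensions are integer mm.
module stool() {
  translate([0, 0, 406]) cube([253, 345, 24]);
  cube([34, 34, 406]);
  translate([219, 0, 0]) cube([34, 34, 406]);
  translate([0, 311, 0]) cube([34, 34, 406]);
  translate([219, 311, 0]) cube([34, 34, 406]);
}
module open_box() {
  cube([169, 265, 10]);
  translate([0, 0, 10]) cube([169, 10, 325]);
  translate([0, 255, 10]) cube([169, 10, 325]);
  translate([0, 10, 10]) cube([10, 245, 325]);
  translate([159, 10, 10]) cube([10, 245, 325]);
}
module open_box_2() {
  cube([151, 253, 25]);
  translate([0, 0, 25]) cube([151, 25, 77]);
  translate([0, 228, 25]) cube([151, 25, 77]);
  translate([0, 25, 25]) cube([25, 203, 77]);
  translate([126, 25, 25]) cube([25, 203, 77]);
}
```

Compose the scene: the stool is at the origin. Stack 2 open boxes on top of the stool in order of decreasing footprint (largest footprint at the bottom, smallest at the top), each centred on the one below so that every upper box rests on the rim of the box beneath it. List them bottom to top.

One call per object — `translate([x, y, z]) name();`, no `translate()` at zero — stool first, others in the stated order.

stool();
translate([42, 40, 430]) open_box();
translate([51, 46, 765]) open_box_2();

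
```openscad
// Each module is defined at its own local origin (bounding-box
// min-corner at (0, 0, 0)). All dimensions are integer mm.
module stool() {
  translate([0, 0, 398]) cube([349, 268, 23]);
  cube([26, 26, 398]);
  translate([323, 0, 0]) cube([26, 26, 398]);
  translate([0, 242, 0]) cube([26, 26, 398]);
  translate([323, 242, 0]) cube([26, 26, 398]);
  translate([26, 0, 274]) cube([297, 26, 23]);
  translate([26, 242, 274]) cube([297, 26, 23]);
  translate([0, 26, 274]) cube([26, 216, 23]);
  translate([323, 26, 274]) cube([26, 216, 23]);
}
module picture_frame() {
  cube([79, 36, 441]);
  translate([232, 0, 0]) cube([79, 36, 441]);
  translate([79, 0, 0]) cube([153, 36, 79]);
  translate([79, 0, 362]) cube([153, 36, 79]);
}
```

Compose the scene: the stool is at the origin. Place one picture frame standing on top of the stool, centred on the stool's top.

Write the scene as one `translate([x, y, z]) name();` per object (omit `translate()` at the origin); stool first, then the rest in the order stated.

stool();
translate([19, 116, 421]) picture_frame();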